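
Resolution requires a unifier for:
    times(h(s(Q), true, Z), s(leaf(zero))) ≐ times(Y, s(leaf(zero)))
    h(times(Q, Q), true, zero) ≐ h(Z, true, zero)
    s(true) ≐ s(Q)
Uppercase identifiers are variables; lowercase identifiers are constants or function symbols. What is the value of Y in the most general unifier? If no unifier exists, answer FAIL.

Decompose times/2: h(s(Q), true, Z) ≐ Y,  s(leaf(zero)) ≐ s(leaf(zero)).
Bind Y := h(s(Q), true, Z); no other remaining equation mentions Y.
Delete trivial equation s(leaf(zero)) ≐ s(leaf(zero)).
Decompose h/3: times(Q, Q) ≐ Z,  true ≐ true,  zero ≐ zero.
Bind Z := times(Q, Q); no other remaining equation mentions Z. Substituting into the earlier binding gives Y := h(s(Q), true, times(Q, Q)).
Delete trivial equation true ≐ true.
Delete trivial equation zero ≐ zero.
Decompose s/1: true ≐ Q.
Bind Q := true. Substituting into the earlier bindings gives Y := h(s(true), true, times(true, true)), Z := times(true, true).
MGU = { Y ↦ h(s(true), true, times(true, true)), Z ↦ times(true, true), Q ↦ true }, so Y ↦ h(s(true), true, times(true, true)).

h(s(true), true, times(true, true))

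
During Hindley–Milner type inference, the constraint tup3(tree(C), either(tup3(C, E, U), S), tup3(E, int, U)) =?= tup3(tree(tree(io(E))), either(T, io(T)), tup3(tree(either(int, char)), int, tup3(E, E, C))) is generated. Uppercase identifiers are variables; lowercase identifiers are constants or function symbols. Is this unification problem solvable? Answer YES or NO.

YES

Decompose tup3/3: tree(C) =?= tree(tree(io(E))),  either(tup3(C, E, U), S) =?= either(T, io(T)),  tup3(E, int, U) =?= tup3(tree(either(int, char)), int, tup3(E, E, C)).
Decompose tree/1: C =?= tree(io(E)).
Bind C := tree(io(E)); substituting into the remaining equations gives: either(tup3(tree(io(E)), E, U), S) =?= either(T, io(T)),  tup3(E, int, U) =?= tup3(tree(either(int, char)), int, tup3(E, E, tree(io(E)))).
Decompose either/2: tup3(tree(io(E)), E, U) =?= T,  S =?= io(T).
Bind T := tup3(tree(io(E)), E, U); substituting into the one remaining equation that mentions T gives: S =?= io(tup3(tree(io(E)), E, U)).
Bind S := io(tup3(tree(io(E)), E, U)); no other remaining equation mentions S.
Decompose tup3/3: E =?= tree(either(int, char)),  int =?= int,  U =?= tup3(E, E, tree(io(E))).
Bind E := tree(either(int, char)); substituting into the one remaining equation that mentions E gives: U =?= tup3(tree(either(int, char)), tree(either(int, char)), tree(io(tree(either(int, char))))). Substituting into the earlier bindings gives C := tree(io(tree(either(int, char)))), T := tup3(tree(io(tree(either(int, char)))), tree(either(int, char)), U), S := io(tup3(tree(io(tree(either(int, char)))), tree(either(int, char)), U)).
Delete trivial equation int =?= int.
Bind U := tup3(tree(either(int, char)), tree(either(int, char)), tree(io(tree(either(int, char))))). Substituting into the earlier bindings gives T := tup3(tree(io(tree(either(int, char)))), tree(either(int, char)), tup3(tree(either(int, char)), tree(either(int, char)), tree(io(tree(either(int, char)))))), S := io(tup3(tree(io(tree(either(int, char)))), tree(either(int, char)), tup3(tree(either(int, char)), tree(either(int, char)), tree(io(tree(either(int, char))))))).
No equations remain and no clash or occurs-check failure arose, so a unifier exists.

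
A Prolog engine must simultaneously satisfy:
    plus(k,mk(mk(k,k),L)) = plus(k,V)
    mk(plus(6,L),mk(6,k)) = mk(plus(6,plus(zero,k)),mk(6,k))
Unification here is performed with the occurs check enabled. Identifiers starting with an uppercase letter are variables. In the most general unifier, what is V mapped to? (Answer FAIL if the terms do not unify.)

mk(mk(k,k),plus(zero,k))

Decompose plus/2: k = k,  mk(mk(k,k),L) = V.
Delete trivial equation k = k.
Bind V := mk(mk(k,k),L); no other remaining equation mentions V.
Decompose mk/2: plus(6,L) = plus(6,plus(zero,k)),  mk(6,k) = mk(6,k).
Decompose plus/2: 6 = 6,  L = plus(zero,k).
Delete trivial equation 6 = 6.
Bind L := plus(zero,k); no other remaining equation mentions L. Substituting into the earlier binding gives V := mk(mk(k,k),plus(zero,k)).
Delete trivial equation mk(6,k) = mk(6,k).
MGU = { V ↦ mk(mk(k,k),plus(zero,k)), L ↦ plus(zero,k) }, so V ↦ mk(mk(k,k),plus(zero,k)).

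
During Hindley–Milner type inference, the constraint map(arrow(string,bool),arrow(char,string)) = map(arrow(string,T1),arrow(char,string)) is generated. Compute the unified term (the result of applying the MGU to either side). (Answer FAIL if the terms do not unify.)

map(arrow(string,bool),arrow(char,string))

Decompose map/2: arrow(string,bool) = arrow(string,T1),  arrow(char,string) = arrow(char,string).
Decompose arrow/2: string = string,  bool = T1.
Delete trivial equation string = string.
Bind T1 := bool; no other remaining equation mentions T1.
Delete trivial equation arrow(char,string) = arrow(char,string).
Applying the MGU to either side gives map(arrow(string,bool),arrow(char,string)).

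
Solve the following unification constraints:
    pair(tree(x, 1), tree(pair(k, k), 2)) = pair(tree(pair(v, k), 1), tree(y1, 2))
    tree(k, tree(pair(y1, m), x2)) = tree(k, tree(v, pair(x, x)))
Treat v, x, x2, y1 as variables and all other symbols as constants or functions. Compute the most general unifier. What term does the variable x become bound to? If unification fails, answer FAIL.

Decompose pair/2: tree(x, 1) = tree(pair(v, k), 1),  tree(pair(k, k), 2) = tree(y1, 2).
Decompose tree/2: x = pair(v, k),  1 = 1.
Bind x := pair(v, k); substituting into the one remaining equation that mentions x gives: tree(k, tree(pair(y1, m), x2)) = tree(k, tree(v, pair(pair(v, k), pair(v, k)))).
Delete trivial equation 1 = 1.
Decompose tree/2: pair(k, k) = y1,  2 = 2.
Bind y1 := pair(k, k); substituting into the one remaining equation that mentions y1 gives: tree(k, tree(pair(pair(k, k), m), x2)) = tree(k, tree(v, pair(pair(v, k), pair(v, k)))).
Delete trivial equation 2 = 2.
Decompose tree/2: k = k,  tree(pair(pair(k, k), m), x2) = tree(v, pair(pair(v, k), pair(v, k))).
Delete trivial equation k = k.
Decompose tree/2: pair(pair(k, k), m) = v,  x2 = pair(pair(v, k), pair(v, k)).
Bind v := pair(pair(k, k), m); substituting into the remaining equation gives: x2 = pair(pair(pair(pair(k, k), m), k), pair(pair(pair(k, k), m), k)). Substituting into the earlier binding gives x := pair(pair(pair(k, k), m), k).
Bind x2 := pair(pair(pair(pair(k, k), m), k), pair(pair(pair(k, k), m), k)).
MGU = { x ↦ pair(pair(pair(k, k), m), k), y1 ↦ pair(k, k), v ↦ pair(pair(k, k), m), x2 ↦ pair(pair(pair(pair(k, k), m), k), pair(pair(pair(k, k), m), k)) }, so x ↦ pair(pair(pair(k, k), m), k).

pair(pair(pair(k, k), m), k)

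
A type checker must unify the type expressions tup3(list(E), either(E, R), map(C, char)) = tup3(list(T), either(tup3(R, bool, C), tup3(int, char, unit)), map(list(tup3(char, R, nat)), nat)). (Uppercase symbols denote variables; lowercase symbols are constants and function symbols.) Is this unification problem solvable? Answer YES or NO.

NO

Decompose tup3/3: list(E) = list(T),  either(E, R) = either(tup3(R, bool, C), tup3(int, char, unit)),  map(C, char) = map(list(tup3(char, R, nat)), nat).
Decompose list/1: E = T.
Bind E := T; substituting into the one remaining equation that mentions E gives: either(T, R) = either(tup3(R, bool, C), tup3(int, char, unit)).
Decompose either/2: T = tup3(R, bool, C),  R = tup3(int, char, unit).
Bind T := tup3(R, bool, C); no other remaining equation mentions T. Substituting into the earlier binding gives E := tup3(R, bool, C).
Bind R := tup3(int, char, unit); substituting into the remaining equation gives: map(C, char) = map(list(tup3(char, tup3(int, char, unit), nat)), nat). Substituting into the earlier bindings gives E := tup3(tup3(int, char, unit), bool, C), T := tup3(tup3(int, char, unit), bool, C).
Decompose map/2: C = list(tup3(char, tup3(int, char, unit), nat)),  char = nat.
Bind C := list(tup3(char, tup3(int, char, unit), nat)); no other remaining equation mentions C. Substituting into the earlier bindings gives E := tup3(tup3(int, char, unit), bool, list(tup3(char, tup3(int, char, unit), nat))), T := tup3(tup3(int, char, unit), bool, list(tup3(char, tup3(int, char, unit), nat))).
Clash: constants char and nat differ; no unifier exists.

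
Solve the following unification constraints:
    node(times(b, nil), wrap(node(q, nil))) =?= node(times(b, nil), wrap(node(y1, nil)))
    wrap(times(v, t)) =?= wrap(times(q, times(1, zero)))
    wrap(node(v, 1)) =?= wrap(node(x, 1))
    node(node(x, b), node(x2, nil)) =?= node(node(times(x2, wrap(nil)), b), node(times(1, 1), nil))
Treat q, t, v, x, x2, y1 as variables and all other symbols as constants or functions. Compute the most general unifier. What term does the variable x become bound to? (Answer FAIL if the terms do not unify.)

Decompose node/2: times(b, nil) =?= times(b, nil),  wrap(node(q, nil)) =?= wrap(node(y1, nil)).
Delete trivial equation times(b, nil) =?= times(b, nil).
Decompose wrap/1: node(q, nil) =?= node(y1, nil).
Decompose node/2: q =?= y1,  nil =?= nil.
Bind q := y1; substituting into the one remaining equation that mentions q gives: wrap(times(v, t)) =?= wrap(times(y1, times(1, zero))).
Delete trivial equation nil =?= nil.
Decompose wrap/1: times(v, t) =?= times(y1, times(1, zero)).
Decompose times/2: v =?= y1,  t =?= times(1, zero).
Bind v := y1; substituting into the one remaining equation that mentions v gives: wrap(node(y1, 1)) =?= wrap(node(x, 1)).
Bind t := times(1, zero); no other remaining equation mentions t.
Decompose wrap/1: node(y1, 1) =?= node(x, 1).
Decompose node/2: y1 =?= x,  1 =?= 1.
Bind y1 := x; no other remaining equation mentions y1. Substituting into the earlier bindings gives q := x, v := x.
Delete trivial equation 1 =?= 1.
Decompose node/2: node(x, b) =?= node(times(x2, wrap(nil)), b),  node(x2, nil) =?= node(times(1, 1), nil).
Decompose node/2: x =?= times(x2, wrap(nil)),  b =?= b.
Bind x := times(x2, wrap(nil)); no other remaining equation mentions x. Substituting into the earlier bindings gives q := times(x2, wrap(nil)), v := times(x2, wrap(nil)), y1 := times(x2, wrap(nil)).
Delete trivial equation b =?= b.
Decompose node/2: x2 =?= times(1, 1),  nil =?= nil.
Bind x2 := times(1, 1); no other remaining equation mentions x2. Substituting into the earlier bindings gives q := times(times(1, 1), wrap(nil)), v := times(times(1, 1), wrap(nil)), y1 := times(times(1, 1), wrap(nil)), x := times(times(1, 1), wrap(nil)).
Delete trivial equation nil =?= nil.
MGU = { q := times(times(1, 1), wrap(nil)), v := times(times(1, 1), wrap(nil)), t := times(1, zero), y1 := times(times(1, 1), wrap(nil)), x := times(times(1, 1), wrap(nil)), x2 := times(1, 1) }, so x := times(times(1, 1), wrap(nil)).

times(times(1, 1), wrap(nil))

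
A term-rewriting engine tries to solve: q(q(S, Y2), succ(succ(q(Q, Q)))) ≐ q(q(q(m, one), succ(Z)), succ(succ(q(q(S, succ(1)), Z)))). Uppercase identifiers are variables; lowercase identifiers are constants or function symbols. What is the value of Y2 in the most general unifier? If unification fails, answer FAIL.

succ(q(q(m, one), succ(1)))

Decompose q/2: q(S, Y2) ≐ q(q(m, one), succ(Z)),  succ(succ(q(Q, Q))) ≐ succ(succ(q(q(S, succ(1)), Z))).
Decompose q/2: S ≐ q(m, one),  Y2 ≐ succ(Z).
Bind S := q(m, one); substituting into the one remaining equation that mentions S gives: succ(succ(q(Q, Q))) ≐ succ(succ(q(q(q(m, one), succ(1)), Z))).
Bind Y2 := succ(Z); no other remaining equation mentions Y2.
Decompose succ/1: succ(q(Q, Q)) ≐ succ(q(q(q(m, one), succ(1)), Z)).
Decompose succ/1: q(Q, Q) ≐ q(q(q(m, one), succ(1)), Z).
Decompose q/2: Q ≐ q(q(m, one), succ(1)),  Q ≐ Z.
Bind Q := q(q(m, one), succ(1)); substituting into the remaining equation gives: q(q(m, one), succ(1)) ≐ Z.
Bind Z := q(q(m, one), succ(1)). Substituting into the earlier binding gives Y2 := succ(q(q(m, one), succ(1))).
MGU = { S ↦ q(m, one), Y2 ↦ succ(q(q(m, one), succ(1))), Q ↦ q(q(m, one), succ(1)), Z ↦ q(q(m, one), succ(1)) }, so Y2 ↦ succ(q(q(m, one), succ(1))).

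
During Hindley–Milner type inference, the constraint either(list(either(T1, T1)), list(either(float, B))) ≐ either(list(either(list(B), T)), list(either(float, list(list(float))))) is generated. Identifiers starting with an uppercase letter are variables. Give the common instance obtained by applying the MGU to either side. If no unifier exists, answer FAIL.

either(list(either(list(list(list(float))), list(list(list(float))))), list(either(float, list(list(float)))))

Decompose either/2: list(either(T1, T1)) ≐ list(either(list(B), T)),  list(either(float, B)) ≐ list(either(float, list(list(float)))).
Decompose list/1: either(T1, T1) ≐ either(list(B), T).
Decompose either/2: T1 ≐ list(B),  T1 ≐ T.
Bind T1 := list(B); substituting into the one remaining equation that mentions T1 gives: list(B) ≐ T.
Bind T := list(B); no other remaining equation mentions T.
Decompose list/1: either(float, B) ≐ either(float, list(list(float))).
Decompose either/2: float ≐ float,  B ≐ list(list(float)).
Delete trivial equation float ≐ float.
Bind B := list(list(float)). Substituting into the earlier bindings gives T1 := list(list(list(float))), T := list(list(list(float))).
Applying the MGU to either side gives either(list(either(list(list(list(float))), list(list(list(float))))), list(either(float, list(list(float))))).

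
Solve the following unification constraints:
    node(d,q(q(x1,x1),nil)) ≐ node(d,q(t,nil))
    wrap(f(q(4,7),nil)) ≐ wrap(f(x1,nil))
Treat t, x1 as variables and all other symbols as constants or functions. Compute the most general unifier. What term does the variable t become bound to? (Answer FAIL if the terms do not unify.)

q(q(4,7),q(4,7))

Decompose node/2: d ≐ d,  q(q(x1,x1),nil) ≐ q(t,nil).
Delete trivial equation d ≐ d.
Decompose q/2: q(x1,x1) ≐ t,  nil ≐ nil.
Bind t := q(x1,x1); no other remaining equation mentions t.
Delete trivial equation nil ≐ nil.
Decompose wrap/1: f(q(4,7),nil) ≐ f(x1,nil).
Decompose f/2: q(4,7) ≐ x1,  nil ≐ nil.
Bind x1 := q(4,7); no other remaining equation mentions x1. Substituting into the earlier binding gives t := q(q(4,7),q(4,7)).
Delete trivial equation nil ≐ nil.
MGU = { t ↦ q(q(4,7),q(4,7)), x1 ↦ q(4,7) }, so t ↦ q(q(4,7),q(4,7)).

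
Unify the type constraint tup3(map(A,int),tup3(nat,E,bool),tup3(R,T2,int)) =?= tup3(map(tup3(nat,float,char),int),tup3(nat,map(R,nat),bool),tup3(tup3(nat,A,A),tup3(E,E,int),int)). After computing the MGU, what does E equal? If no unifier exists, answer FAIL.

Decompose tup3/3: map(A,int) =?= map(tup3(nat,float,char),int),  tup3(nat,E,bool) =?= tup3(nat,map(R,nat),bool),  tup3(R,T2,int) =?= tup3(tup3(nat,A,A),tup3(E,E,int),int).
Decompose map/2: A =?= tup3(nat,float,char),  int =?= int.
Bind A := tup3(nat,float,char); substituting into the one remaining equation that mentions A gives: tup3(R,T2,int) =?= tup3(tup3(nat,tup3(nat,float,char),tup3(nat,float,char)),tup3(E,E,int),int).
Delete trivial equation int =?= int.
Decompose tup3/3: nat =?= nat,  E =?= map(R,nat),  bool =?= bool.
Delete trivial equation nat =?= nat.
Bind E := map(R,nat); substituting into the one remaining equation that mentions E gives: tup3(R,T2,int) =?= tup3(tup3(nat,tup3(nat,float,char),tup3(nat,float,char)),tup3(map(R,nat),map(R,nat),int),int).
Delete trivial equation bool =?= bool.
Decompose tup3/3: R =?= tup3(nat,tup3(nat,float,char),tup3(nat,float,char)),  T2 =?= tup3(map(R,nat),map(R,nat),int),  int =?= int.
Bind R := tup3(nat,tup3(nat,float,char),tup3(nat,float,char)); substituting into the one remaining equation that mentions R gives: T2 =?= tup3(map(tup3(nat,tup3(nat,float,char),tup3(nat,float,char)),nat),map(tup3(nat,tup3(nat,float,char),tup3(nat,float,char)),nat),int). Substituting into the earlier binding gives E := map(tup3(nat,tup3(nat,float,char),tup3(nat,float,char)),nat).
Bind T2 := tup3(map(tup3(nat,tup3(nat,float,char),tup3(nat,float,char)),nat),map(tup3(nat,tup3(nat,float,char),tup3(nat,float,char)),nat),int); no other remaining equation mentions T2.
Delete trivial equation int =?= int.
MGU = { A -> tup3(nat,float,char), E -> map(tup3(nat,tup3(nat,float,char),tup3(nat,float,char)),nat), R -> tup3(nat,tup3(nat,float,char),tup3(nat,float,char)), T2 -> tup3(map(tup3(nat,tup3(nat,float,char),tup3(nat,float,char)),nat),map(tup3(nat,tup3(nat,float,char),tup3(nat,float,char)),nat),int) }, so E -> map(tup3(nat,tup3(nat,float,char),tup3(nat,float,char)),nat).

map(tup3(nat,tup3(nat,float,char),tup3(nat,float,char)),nat)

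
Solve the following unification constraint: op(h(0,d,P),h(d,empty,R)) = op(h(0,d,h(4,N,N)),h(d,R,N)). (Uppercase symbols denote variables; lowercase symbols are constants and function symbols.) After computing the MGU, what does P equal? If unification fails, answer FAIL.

Decompose op/2: h(0,d,P) = h(0,d,h(4,N,N)),  h(d,empty,R) = h(d,R,N).
Decompose h/3: 0 = 0,  d = d,  P = h(4,N,N).
Delete trivial equation 0 = 0.
Delete trivial equation d = d.
Bind P := h(4,N,N); no other remaining equation mentions P.
Decompose h/3: d = d,  empty = R,  R = N.
Delete trivial equation d = d.
Bind R := empty; substituting into the remaining equation gives: empty = N.
Bind N := empty. Substituting into the earlier binding gives P := h(4,empty,empty).
MGU = { P := h(4,empty,empty), R := empty, N := empty }, so P := h(4,empty,empty).

h(4,empty,empty)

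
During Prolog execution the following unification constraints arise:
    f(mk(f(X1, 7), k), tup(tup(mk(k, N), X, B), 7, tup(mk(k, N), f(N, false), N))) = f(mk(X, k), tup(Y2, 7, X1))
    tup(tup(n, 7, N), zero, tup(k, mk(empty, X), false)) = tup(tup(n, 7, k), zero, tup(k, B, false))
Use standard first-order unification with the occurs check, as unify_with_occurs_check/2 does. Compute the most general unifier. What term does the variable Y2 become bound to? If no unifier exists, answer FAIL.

tup(mk(k, k), f(tup(mk(k, k), f(k, false), k), 7), mk(empty, f(tup(mk(k, k), f(k, false), k), 7)))

Decompose f/2: mk(f(X1, 7), k) = mk(X, k),  tup(tup(mk(k, N), X, B), 7, tup(mk(k, N), f(N, false), N)) = tup(Y2, 7, X1).
Decompose mk/2: f(X1, 7) = X,  k = k.
Bind X := f(X1, 7); substituting into the 2 remaining equations that mention X gives: tup(tup(mk(k, N), f(X1, 7), B), 7, tup(mk(k, N), f(N, false), N)) = tup(Y2, 7, X1),  tup(tup(n, 7, N), zero, tup(k, mk(empty, f(X1, 7)), false)) = tup(tup(n, 7, k), zero, tup(k, B, false)).
Delete trivial equation k = k.
Decompose tup/3: tup(mk(k, N), f(X1, 7), B) = Y2,  7 = 7,  tup(mk(k, N), f(N, false), N) = X1.
Bind Y2 := tup(mk(k, N), f(X1, 7), B); no other remaining equation mentions Y2.
Delete trivial equation 7 = 7.
Bind X1 := tup(mk(k, N), f(N, false), N); substituting into the remaining equation gives: tup(tup(n, 7, N), zero, tup(k, mk(empty, f(tup(mk(k, N), f(N, false), N), 7)), false)) = tup(tup(n, 7, k), zero, tup(k, B, false)). Substituting into the earlier bindings gives X := f(tup(mk(k, N), f(N, false), N), 7), Y2 := tup(mk(k, N), f(tup(mk(k, N), f(N, false), N), 7), B).
Decompose tup/3: tup(n, 7, N) = tup(n, 7, k),  zero = zero,  tup(k, mk(empty, f(tup(mk(k, N), f(N, false), N), 7)), false) = tup(k, B, false).
Decompose tup/3: n = n,  7 = 7,  N = k.
Delete trivial equation n = n.
Delete trivial equation 7 = 7.
Bind N := k; substituting into the one remaining equation that mentions N gives: tup(k, mk(empty, f(tup(mk(k, k), f(k, false), k), 7)), false) = tup(k, B, false). Substituting into the earlier bindings gives X := f(tup(mk(k, k), f(k, false), k), 7), Y2 := tup(mk(k, k), f(tup(mk(k, k), f(k, false), k), 7), B), X1 := tup(mk(k, k), f(k, false), k).
Delete trivial equation zero = zero.
Decompose tup/3: k = k,  mk(empty, f(tup(mk(k, k), f(k, false), k), 7)) = B,  false = false.
Delete trivial equation k = k.
Bind B := mk(empty, f(tup(mk(k, k), f(k, false), k), 7)); no other remaining equation mentions B. Substituting into the earlier binding gives Y2 := tup(mk(k, k), f(tup(mk(k, k), f(k, false), k), 7), mk(empty, f(tup(mk(k, k), f(k, false), k), 7))).
Delete trivial equation false = false.
MGU = { X = f(tup(mk(k, k), f(k, false), k), 7), Y2 = tup(mk(k, k), f(tup(mk(k, k), f(k, false), k), 7), mk(empty, f(tup(mk(k, k), f(k, false), k), 7))), X1 = tup(mk(k, k), f(k, false), k), N = k, B = mk(empty, f(tup(mk(k, k), f(k, false), k), 7)) }, so Y2 = tup(mk(k, k), f(tup(mk(k, k), f(k, false), k), 7), mk(empty, f(tup(mk(k, k), f(k, false), k), 7))).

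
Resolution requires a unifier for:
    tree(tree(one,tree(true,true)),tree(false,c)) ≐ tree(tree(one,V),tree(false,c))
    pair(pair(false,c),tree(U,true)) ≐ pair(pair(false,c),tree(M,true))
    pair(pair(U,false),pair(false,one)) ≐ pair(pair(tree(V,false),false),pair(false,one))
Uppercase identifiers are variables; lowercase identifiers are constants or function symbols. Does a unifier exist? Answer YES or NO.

Decompose tree/2: tree(one,tree(true,true)) ≐ tree(one,V),  tree(false,c) ≐ tree(false,c).
Decompose tree/2: one ≐ one,  tree(true,true) ≐ V.
Delete trivial equation one ≐ one.
Bind V := tree(true,true); substituting into the one remaining equation that mentions V gives: pair(pair(U,false),pair(false,one)) ≐ pair(pair(tree(tree(true,true),false),false),pair(false,one)).
Delete trivial equation tree(false,c) ≐ tree(false,c).
Decompose pair/2: pair(false,c) ≐ pair(false,c),  tree(U,true) ≐ tree(M,true).
Delete trivial equation pair(false,c) ≐ pair(false,c).
Decompose tree/2: U ≐ M,  true ≐ true.
Bind U := M; substituting into the one remaining equation that mentions U gives: pair(pair(M,false),pair(false,one)) ≐ pair(pair(tree(tree(true,true),false),false),pair(false,one)).
Delete trivial equation true ≐ true.
Decompose pair/2: pair(M,false) ≐ pair(tree(tree(true,true),false),false),  pair(false,one) ≐ pair(false,one).
Decompose pair/2: M ≐ tree(tree(true,true),false),  false ≐ false.
Bind M := tree(tree(true,true),false); no other remaining equation mentions M. Substituting into the earlier binding gives U := tree(tree(true,true),false).
Delete trivial equation false ≐ false.
Delete trivial equation pair(false,one) ≐ pair(false,one).
No equations remain and no clash or occurs-check failure arose, so a unifier exists.

YES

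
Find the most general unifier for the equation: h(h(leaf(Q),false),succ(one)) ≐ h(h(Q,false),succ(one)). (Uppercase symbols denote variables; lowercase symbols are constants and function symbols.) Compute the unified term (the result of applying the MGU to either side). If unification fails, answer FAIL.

Decompose h/2: h(leaf(Q),false) ≐ h(Q,false),  succ(one) ≐ succ(one).
Decompose h/2: leaf(Q) ≐ Q,  false ≐ false.
Occurs check fails: Q occurs in leaf(Q); the equation Q ≐ leaf(Q) has no finite solution.

FAIL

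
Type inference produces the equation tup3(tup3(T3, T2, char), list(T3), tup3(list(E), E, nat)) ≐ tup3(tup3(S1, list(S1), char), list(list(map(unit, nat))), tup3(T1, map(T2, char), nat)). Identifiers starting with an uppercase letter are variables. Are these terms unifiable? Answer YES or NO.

Decompose tup3/3: tup3(T3, T2, char) ≐ tup3(S1, list(S1), char),  list(T3) ≐ list(list(map(unit, nat))),  tup3(list(E), E, nat) ≐ tup3(T1, map(T2, char), nat).
Decompose tup3/3: T3 ≐ S1,  T2 ≐ list(S1),  char ≐ char.
Bind T3 := S1; substituting into the one remaining equation that mentions T3 gives: list(S1) ≐ list(list(map(unit, nat))).
Bind T2 := list(S1); substituting into the one remaining equation that mentions T2 gives: tup3(list(E), E, nat) ≐ tup3(T1, map(list(S1), char), nat).
Delete trivial equation char ≐ char.
Decompose list/1: S1 ≐ list(map(unit, nat)).
Bind S1 := list(map(unit, nat)); substituting into the remaining equation gives: tup3(list(E), E, nat) ≐ tup3(T1, map(list(list(map(unit, nat))), char), nat). Substituting into the earlier bindings gives T3 := list(map(unit, nat)), T2 := list(list(map(unit, nat))).
Decompose tup3/3: list(E) ≐ T1,  E ≐ map(list(list(map(unit, nat))), char),  nat ≐ nat.
Bind T1 := list(E); no other remaining equation mentions T1.
Bind E := map(list(list(map(unit, nat))), char); no other remaining equation mentions E. Substituting into the earlier binding gives T1 := list(map(list(list(map(unit, nat))), char)).
Delete trivial equation nat ≐ nat.
No equations remain and no clash or occurs-check failure arose, so a unifier exists.

YES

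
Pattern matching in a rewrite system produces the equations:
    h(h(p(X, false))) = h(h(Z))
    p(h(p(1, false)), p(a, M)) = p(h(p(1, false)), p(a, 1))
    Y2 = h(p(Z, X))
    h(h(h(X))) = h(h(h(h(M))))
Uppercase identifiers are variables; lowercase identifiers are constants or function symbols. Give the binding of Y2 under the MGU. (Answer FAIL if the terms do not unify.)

Decompose h/1: h(p(X, false)) = h(Z).
Decompose h/1: p(X, false) = Z.
Bind Z := p(X, false); substituting into the one remaining equation that mentions Z gives: Y2 = h(p(p(X, false), X)).
Decompose p/2: h(p(1, false)) = h(p(1, false)),  p(a, M) = p(a, 1).
Delete trivial equation h(p(1, false)) = h(p(1, false)).
Decompose p/2: a = a,  M = 1.
Delete trivial equation a = a.
Bind M := 1; substituting into the one remaining equation that mentions M gives: h(h(h(X))) = h(h(h(h(1)))).
Bind Y2 := h(p(p(X, false), X)); no other remaining equation mentions Y2.
Decompose h/1: h(h(X)) = h(h(h(1))).
Decompose h/1: h(X) = h(h(1)).
Decompose h/1: X = h(1).
Bind X := h(1). Substituting into the earlier bindings gives Z := p(h(1), false), Y2 := h(p(p(h(1), false), h(1))).
MGU = { Z := p(h(1), false), M := 1, Y2 := h(p(p(h(1), false), h(1))), X := h(1) }, so Y2 := h(p(p(h(1), false), h(1))).

h(p(p(h(1), false), h(1)))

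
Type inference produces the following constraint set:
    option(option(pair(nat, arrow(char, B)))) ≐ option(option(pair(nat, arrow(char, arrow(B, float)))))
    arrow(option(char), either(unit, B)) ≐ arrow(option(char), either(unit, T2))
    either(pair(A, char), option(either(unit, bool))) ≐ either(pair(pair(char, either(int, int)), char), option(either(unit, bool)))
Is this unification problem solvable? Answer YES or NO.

Decompose option/1: option(pair(nat, arrow(char, B))) ≐ option(pair(nat, arrow(char, arrow(B, float)))).
Decompose option/1: pair(nat, arrow(char, B)) ≐ pair(nat, arrow(char, arrow(B, float))).
Decompose pair/2: nat ≐ nat,  arrow(char, B) ≐ arrow(char, arrow(B, float)).
Delete trivial equation nat ≐ nat.
Decompose arrow/2: char ≐ char,  B ≐ arrow(B, float).
Delete trivial equation char ≐ char.
Occurs check fails: B occurs in arrow(B, float); the equation B ≐ arrow(B, float) has no finite solution.

NO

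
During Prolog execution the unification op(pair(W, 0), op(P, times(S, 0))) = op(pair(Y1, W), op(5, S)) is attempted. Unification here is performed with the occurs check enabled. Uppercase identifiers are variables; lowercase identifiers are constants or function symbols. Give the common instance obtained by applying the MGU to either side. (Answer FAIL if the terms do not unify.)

Decompose op/2: pair(W, 0) = pair(Y1, W),  op(P, times(S, 0)) = op(5, S).
Decompose pair/2: W = Y1,  0 = W.
Bind W := Y1; substituting into the one remaining equation that mentions W gives: 0 = Y1.
Bind Y1 := 0; no other remaining equation mentions Y1. Substituting into the earlier binding gives W := 0.
Decompose op/2: P = 5,  times(S, 0) = S.
Bind P := 5; no other remaining equation mentions P.
Occurs check fails: S occurs in times(S, 0); the equation S = times(S, 0) has no finite solution.

FAIL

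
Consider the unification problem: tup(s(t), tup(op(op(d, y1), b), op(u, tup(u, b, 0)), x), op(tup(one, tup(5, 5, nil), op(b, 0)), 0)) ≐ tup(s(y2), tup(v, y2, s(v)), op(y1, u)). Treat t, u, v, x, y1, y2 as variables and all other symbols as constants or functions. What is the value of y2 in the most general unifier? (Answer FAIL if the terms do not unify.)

Decompose tup/3: s(t) ≐ s(y2),  tup(op(op(d, y1), b), op(u, tup(u, b, 0)), x) ≐ tup(v, y2, s(v)),  op(tup(one, tup(5, 5, nil), op(b, 0)), 0) ≐ op(y1, u).
Decompose s/1: t ≐ y2.
Bind t := y2; no other remaining equation mentions t.
Decompose tup/3: op(op(d, y1), b) ≐ v,  op(u, tup(u, b, 0)) ≐ y2,  x ≐ s(v).
Bind v := op(op(d, y1), b); substituting into the one remaining equation that mentions v gives: x ≐ s(op(op(d, y1), b)).
Bind y2 := op(u, tup(u, b, 0)); no other remaining equation mentions y2. Substituting into the earlier binding gives t := op(u, tup(u, b, 0)).
Bind x := s(op(op(d, y1), b)); no other remaining equation mentions x.
Decompose op/2: tup(one, tup(5, 5, nil), op(b, 0)) ≐ y1,  0 ≐ u.
Bind y1 := tup(one, tup(5, 5, nil), op(b, 0)); no other remaining equation mentions y1. Substituting into the earlier bindings gives v := op(op(d, tup(one, tup(5, 5, nil), op(b, 0))), b), x := s(op(op(d, tup(one, tup(5, 5, nil), op(b, 0))), b)).
Bind u := 0. Substituting into the earlier bindings gives t := op(0, tup(0, b, 0)), y2 := op(0, tup(0, b, 0)).
MGU = { t := op(0, tup(0, b, 0)), v := op(op(d, tup(one, tup(5, 5, nil), op(b, 0))), b), y2 := op(0, tup(0, b, 0)), x := s(op(op(d, tup(one, tup(5, 5, nil), op(b, 0))), b)), y1 := tup(one, tup(5, 5, nil), op(b, 0)), u := 0 }, so y2 := op(0, tup(0, b, 0)).

op(0, tup(0, b, 0))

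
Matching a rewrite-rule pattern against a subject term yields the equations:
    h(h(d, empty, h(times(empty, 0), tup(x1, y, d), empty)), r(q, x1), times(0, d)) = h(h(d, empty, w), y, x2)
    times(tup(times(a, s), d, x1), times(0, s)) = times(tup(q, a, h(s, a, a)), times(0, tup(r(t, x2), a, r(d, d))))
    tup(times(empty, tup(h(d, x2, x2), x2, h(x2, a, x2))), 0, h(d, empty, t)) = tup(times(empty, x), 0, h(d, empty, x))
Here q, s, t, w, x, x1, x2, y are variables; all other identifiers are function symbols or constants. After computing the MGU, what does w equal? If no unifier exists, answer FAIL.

Decompose h/3: h(d, empty, h(times(empty, 0), tup(x1, y, d), empty)) = h(d, empty, w),  r(q, x1) = y,  times(0, d) = x2.
Decompose h/3: d = d,  empty = empty,  h(times(empty, 0), tup(x1, y, d), empty) = w.
Delete trivial equation d = d.
Delete trivial equation empty = empty.
Bind w := h(times(empty, 0), tup(x1, y, d), empty); no other remaining equation mentions w.
Bind y := r(q, x1); no other remaining equation mentions y. Substituting into the earlier binding gives w := h(times(empty, 0), tup(x1, r(q, x1), d), empty).
Bind x2 := times(0, d); substituting into the remaining equations gives: times(tup(times(a, s), d, x1), times(0, s)) = times(tup(q, a, h(s, a, a)), times(0, tup(r(t, times(0, d)), a, r(d, d)))),  tup(times(empty, tup(h(d, times(0, d), times(0, d)), times(0, d), h(times(0, d), a, times(0, d)))), 0, h(d, empty, t)) = tup(times(empty, x), 0, h(d, empty, x)).
Decompose times/2: tup(times(a, s), d, x1) = tup(q, a, h(s, a, a)),  times(0, s) = times(0, tup(r(t, times(0, d)), a, r(d, d))).
Decompose tup/3: times(a, s) = q,  d = a,  x1 = h(s, a, a).
Bind q := times(a, s); no other remaining equation mentions q. Substituting into the earlier bindings gives w := h(times(empty, 0), tup(x1, r(times(a, s), x1), d), empty), y := r(times(a, s), x1).
Clash: constants d and a differ; no unifier exists.

FAIL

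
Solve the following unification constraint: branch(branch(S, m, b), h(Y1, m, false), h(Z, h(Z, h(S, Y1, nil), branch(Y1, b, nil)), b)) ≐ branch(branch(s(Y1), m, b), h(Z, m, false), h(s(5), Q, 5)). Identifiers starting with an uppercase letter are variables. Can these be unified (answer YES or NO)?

Decompose branch/3: branch(S, m, b) ≐ branch(s(Y1), m, b),  h(Y1, m, false) ≐ h(Z, m, false),  h(Z, h(Z, h(S, Y1, nil), branch(Y1, b, nil)), b) ≐ h(s(5), Q, 5).
Decompose branch/3: S ≐ s(Y1),  m ≐ m,  b ≐ b.
Bind S := s(Y1); substituting into the one remaining equation that mentions S gives: h(Z, h(Z, h(s(Y1), Y1, nil), branch(Y1, b, nil)), b) ≐ h(s(5), Q, 5).
Delete trivial equation m ≐ m.
Delete trivial equation b ≐ b.
Decompose h/3: Y1 ≐ Z,  m ≐ m,  false ≐ false.
Bind Y1 := Z; substituting into the one remaining equation that mentions Y1 gives: h(Z, h(Z, h(s(Z), Z, nil), branch(Z, b, nil)), b) ≐ h(s(5), Q, 5). Substituting into the earlier binding gives S := s(Z).
Delete trivial equation m ≐ m.
Delete trivial equation false ≐ false.
Decompose h/3: Z ≐ s(5),  h(Z, h(s(Z), Z, nil), branch(Z, b, nil)) ≐ Q,  b ≐ 5.
Bind Z := s(5); substituting into the one remaining equation that mentions Z gives: h(s(5), h(s(s(5)), s(5), nil), branch(s(5), b, nil)) ≐ Q. Substituting into the earlier bindings gives S := s(s(5)), Y1 := s(5).
Bind Q := h(s(5), h(s(s(5)), s(5), nil), branch(s(5), b, nil)); no other remaining equation mentions Q.
Clash: constants b and 5 differ; no unifier exists.

NO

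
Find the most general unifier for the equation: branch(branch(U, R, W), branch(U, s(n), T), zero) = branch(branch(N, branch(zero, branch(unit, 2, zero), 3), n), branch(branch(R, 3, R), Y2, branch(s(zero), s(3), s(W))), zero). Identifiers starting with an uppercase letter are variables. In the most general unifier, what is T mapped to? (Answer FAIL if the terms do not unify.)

Decompose branch/3: branch(U, R, W) = branch(N, branch(zero, branch(unit, 2, zero), 3), n),  branch(U, s(n), T) = branch(branch(R, 3, R), Y2, branch(s(zero), s(3), s(W))),  zero = zero.
Decompose branch/3: U = N,  R = branch(zero, branch(unit, 2, zero), 3),  W = n.
Bind U := N; substituting into the one remaining equation that mentions U gives: branch(N, s(n), T) = branch(branch(R, 3, R), Y2, branch(s(zero), s(3), s(W))).
Bind R := branch(zero, branch(unit, 2, zero), 3); substituting into the one remaining equation that mentions R gives: branch(N, s(n), T) = branch(branch(branch(zero, branch(unit, 2, zero), 3), 3, branch(zero, branch(unit, 2, zero), 3)), Y2, branch(s(zero), s(3), s(W))).
Bind W := n; substituting into the one remaining equation that mentions W gives: branch(N, s(n), T) = branch(branch(branch(zero, branch(unit, 2, zero), 3), 3, branch(zero, branch(unit, 2, zero), 3)), Y2, branch(s(zero), s(3), s(n))).
Decompose branch/3: N = branch(branch(zero, branch(unit, 2, zero), 3), 3, branch(zero, branch(unit, 2, zero), 3)),  s(n) = Y2,  T = branch(s(zero), s(3), s(n)).
Bind N := branch(branch(zero, branch(unit, 2, zero), 3), 3, branch(zero, branch(unit, 2, zero), 3)); no other remaining equation mentions N. Substituting into the earlier binding gives U := branch(branch(zero, branch(unit, 2, zero), 3), 3, branch(zero, branch(unit, 2, zero), 3)).
Bind Y2 := s(n); no other remaining equation mentions Y2.
Bind T := branch(s(zero), s(3), s(n)); no other remaining equation mentions T.
Delete trivial equation zero = zero.
MGU = { U := branch(branch(zero, branch(unit, 2, zero), 3), 3, branch(zero, branch(unit, 2, zero), 3)), R := branch(zero, branch(unit, 2, zero), 3), W := n, N := branch(branch(zero, branch(unit, 2, zero), 3), 3, branch(zero, branch(unit, 2, zero), 3)), Y2 := s(n), T := branch(s(zero), s(3), s(n)) }, so T := branch(s(zero), s(3), s(n)).

branch(s(zero), s(3), s(n))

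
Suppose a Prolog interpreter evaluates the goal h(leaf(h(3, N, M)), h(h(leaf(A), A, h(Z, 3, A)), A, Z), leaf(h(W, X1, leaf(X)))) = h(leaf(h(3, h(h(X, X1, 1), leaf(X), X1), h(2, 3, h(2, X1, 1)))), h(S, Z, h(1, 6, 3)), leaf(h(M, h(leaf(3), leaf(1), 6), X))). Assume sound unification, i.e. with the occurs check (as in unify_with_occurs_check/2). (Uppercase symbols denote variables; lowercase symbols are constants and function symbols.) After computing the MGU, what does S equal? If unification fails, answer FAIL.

FAIL

Decompose h/3: leaf(h(3, N, M)) = leaf(h(3, h(h(X, X1, 1), leaf(X), X1), h(2, 3, h(2, X1, 1)))),  h(h(leaf(A), A, h(Z, 3, A)), A, Z) = h(S, Z, h(1, 6, 3)),  leaf(h(W, X1, leaf(X))) = leaf(h(M, h(leaf(3), leaf(1), 6), X)).
Decompose leaf/1: h(3, N, M) = h(3, h(h(X, X1, 1), leaf(X), X1), h(2, 3, h(2, X1, 1))).
Decompose h/3: 3 = 3,  N = h(h(X, X1, 1), leaf(X), X1),  M = h(2, 3, h(2, X1, 1)).
Delete trivial equation 3 = 3.
Bind N := h(h(X, X1, 1), leaf(X), X1); no other remaining equation mentions N.
Bind M := h(2, 3, h(2, X1, 1)); substituting into the one remaining equation that mentions M gives: leaf(h(W, X1, leaf(X))) = leaf(h(h(2, 3, h(2, X1, 1)), h(leaf(3), leaf(1), 6), X)).
Decompose h/3: h(leaf(A), A, h(Z, 3, A)) = S,  A = Z,  Z = h(1, 6, 3).
Bind S := h(leaf(A), A, h(Z, 3, A)); no other remaining equation mentions S.
Bind A := Z; no other remaining equation mentions A. Substituting into the earlier binding gives S := h(leaf(Z), Z, h(Z, 3, Z)).
Bind Z := h(1, 6, 3); no other remaining equation mentions Z. Substituting into the earlier bindings gives S := h(leaf(h(1, 6, 3)), h(1, 6, 3), h(h(1, 6, 3), 3, h(1, 6, 3))), A := h(1, 6, 3).
Decompose leaf/1: h(W, X1, leaf(X)) = h(h(2, 3, h(2, X1, 1)), h(leaf(3), leaf(1), 6), X).
Decompose h/3: W = h(2, 3, h(2, X1, 1)),  X1 = h(leaf(3), leaf(1), 6),  leaf(X) = X.
Bind W := h(2, 3, h(2, X1, 1)); no other remaining equation mentions W.
Bind X1 := h(leaf(3), leaf(1), 6); no other remaining equation mentions X1. Substituting into the earlier bindings gives N := h(h(X, h(leaf(3), leaf(1), 6), 1), leaf(X), h(leaf(3), leaf(1), 6)), M := h(2, 3, h(2, h(leaf(3), leaf(1), 6), 1)), W := h(2, 3, h(2, h(leaf(3), leaf(1), 6), 1)).
Occurs check fails: X occurs in leaf(X); the equation X = leaf(X) has no finite solution.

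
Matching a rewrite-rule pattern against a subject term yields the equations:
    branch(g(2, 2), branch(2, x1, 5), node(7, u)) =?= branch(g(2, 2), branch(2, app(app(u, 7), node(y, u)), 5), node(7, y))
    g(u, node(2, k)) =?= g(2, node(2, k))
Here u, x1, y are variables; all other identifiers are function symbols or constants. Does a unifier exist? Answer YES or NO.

YES

Decompose branch/3: g(2, 2) =?= g(2, 2),  branch(2, x1, 5) =?= branch(2, app(app(u, 7), node(y, u)), 5),  node(7, u) =?= node(7, y).
Delete trivial equation g(2, 2) =?= g(2, 2).
Decompose branch/3: 2 =?= 2,  x1 =?= app(app(u, 7), node(y, u)),  5 =?= 5.
Delete trivial equation 2 =?= 2.
Bind x1 := app(app(u, 7), node(y, u)); no other remaining equation mentions x1.
Delete trivial equation 5 =?= 5.
Decompose node/2: 7 =?= 7,  u =?= y.
Delete trivial equation 7 =?= 7.
Bind u := y; substituting into the remaining equation gives: g(y, node(2, k)) =?= g(2, node(2, k)). Substituting into the earlier binding gives x1 := app(app(y, 7), node(y, y)).
Decompose g/2: y =?= 2,  node(2, k) =?= node(2, k).
Bind y := 2; no other remaining equation mentions y. Substituting into the earlier bindings gives x1 := app(app(2, 7), node(2, 2)), u := 2.
Delete trivial equation node(2, k) =?= node(2, k).
No equations remain and no clash or occurs-check failure arose, so a unifier exists.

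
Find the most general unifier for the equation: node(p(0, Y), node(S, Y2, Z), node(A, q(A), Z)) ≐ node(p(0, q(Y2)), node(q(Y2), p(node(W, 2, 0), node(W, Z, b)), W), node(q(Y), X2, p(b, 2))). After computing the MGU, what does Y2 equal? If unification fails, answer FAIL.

p(node(p(b, 2), 2, 0), node(p(b, 2), p(b, 2), b))

Decompose node/3: p(0, Y) ≐ p(0, q(Y2)),  node(S, Y2, Z) ≐ node(q(Y2), p(node(W, 2, 0), node(W, Z, b)), W),  node(A, q(A), Z) ≐ node(q(Y), X2, p(b, 2)).
Decompose p/2: 0 ≐ 0,  Y ≐ q(Y2).
Delete trivial equation 0 ≐ 0.
Bind Y := q(Y2); substituting into the one remaining equation that mentions Y gives: node(A, q(A), Z) ≐ node(q(q(Y2)), X2, p(b, 2)).
Decompose node/3: S ≐ q(Y2),  Y2 ≐ p(node(W, 2, 0), node(W, Z, b)),  Z ≐ W.
Bind S := q(Y2); no other remaining equation mentions S.
Bind Y2 := p(node(W, 2, 0), node(W, Z, b)); substituting into the one remaining equation that mentions Y2 gives: node(A, q(A), Z) ≐ node(q(q(p(node(W, 2, 0), node(W, Z, b)))), X2, p(b, 2)). Substituting into the earlier bindings gives Y := q(p(node(W, 2, 0), node(W, Z, b))), S := q(p(node(W, 2, 0), node(W, Z, b))).
Bind Z := W; substituting into the remaining equation gives: node(A, q(A), W) ≐ node(q(q(p(node(W, 2, 0), node(W, W, b)))), X2, p(b, 2)). Substituting into the earlier bindings gives Y := q(p(node(W, 2, 0), node(W, W, b))), S := q(p(node(W, 2, 0), node(W, W, b))), Y2 := p(node(W, 2, 0), node(W, W, b)).
Decompose node/3: A ≐ q(q(p(node(W, 2, 0), node(W, W, b)))),  q(A) ≐ X2,  W ≐ p(b, 2).
Bind A := q(q(p(node(W, 2, 0), node(W, W, b)))); substituting into the one remaining equation that mentions A gives: q(q(q(p(node(W, 2, 0), node(W, W, b))))) ≐ X2.
Bind X2 := q(q(q(p(node(W, 2, 0), node(W, W, b))))); no other remaining equation mentions X2.
Bind W := p(b, 2). Substituting into the earlier bindings gives Y := q(p(node(p(b, 2), 2, 0), node(p(b, 2), p(b, 2), b))), S := q(p(node(p(b, 2), 2, 0), node(p(b, 2), p(b, 2), b))), Y2 := p(node(p(b, 2), 2, 0), node(p(b, 2), p(b, 2), b)), Z := p(b, 2), A := q(q(p(node(p(b, 2), 2, 0), node(p(b, 2), p(b, 2), b)))), X2 := q(q(q(p(node(p(b, 2), 2, 0), node(p(b, 2), p(b, 2), b))))).
MGU = { Y ↦ q(p(node(p(b, 2), 2, 0), node(p(b, 2), p(b, 2), b))), S ↦ q(p(node(p(b, 2), 2, 0), node(p(b, 2), p(b, 2), b))), Y2 ↦ p(node(p(b, 2), 2, 0), node(p(b, 2), p(b, 2), b)), Z ↦ p(b, 2), A ↦ q(q(p(node(p(b, 2), 2, 0), node(p(b, 2), p(b, 2), b)))), X2 ↦ q(q(q(p(node(p(b, 2), 2, 0), node(p(b, 2), p(b, 2), b))))), W ↦ p(b, 2) }, so Y2 ↦ p(node(p(b, 2), 2, 0), node(p(b, 2), p(b, 2), b)).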